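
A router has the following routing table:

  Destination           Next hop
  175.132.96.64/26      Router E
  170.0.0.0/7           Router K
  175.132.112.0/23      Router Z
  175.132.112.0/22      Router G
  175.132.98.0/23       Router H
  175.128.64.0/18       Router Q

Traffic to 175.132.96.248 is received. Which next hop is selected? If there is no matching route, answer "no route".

No entry's prefix contains 175.132.96.248; there is no default route.

no route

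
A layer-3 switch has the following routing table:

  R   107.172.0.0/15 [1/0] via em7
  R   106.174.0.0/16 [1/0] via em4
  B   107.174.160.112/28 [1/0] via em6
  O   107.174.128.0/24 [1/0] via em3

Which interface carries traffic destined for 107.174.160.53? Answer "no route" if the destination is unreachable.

no route

No entry's prefix contains 107.174.160.53; there is no default route.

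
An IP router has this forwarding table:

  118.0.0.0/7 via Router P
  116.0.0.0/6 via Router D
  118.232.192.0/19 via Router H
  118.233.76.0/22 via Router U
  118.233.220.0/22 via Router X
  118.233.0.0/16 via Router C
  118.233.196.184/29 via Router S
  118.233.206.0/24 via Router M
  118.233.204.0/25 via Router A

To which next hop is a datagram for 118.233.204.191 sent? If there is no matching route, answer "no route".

Routes whose prefix contains 118.233.204.191:
  116.0.0.0/6 (116.0.0.0 - 119.255.255.255) -> Router D
  118.0.0.0/7 (118.0.0.0 - 119.255.255.255) -> Router P
  118.233.0.0/16 (118.233.0.0 - 118.233.255.255) -> Router C
More-specific entries that do NOT match:
  118.233.196.184/29 (118.233.196.184 - 118.233.196.191) does not contain 118.233.204.191
  118.233.204.0/25 (118.233.204.0 - 118.233.204.127) does not contain 118.233.204.191
  118.233.206.0/24 (118.233.206.0 - 118.233.206.255) does not contain 118.233.204.191
  118.233.76.0/22 (118.233.76.0 - 118.233.79.255) does not contain 118.233.204.191
  118.233.220.0/22 (118.233.220.0 - 118.233.223.255) does not contain 118.233.204.191
  118.232.192.0/19 (118.232.192.0 - 118.232.223.255) does not contain 118.233.204.191
Longest matching prefix is /16 -> next hop Router C.

Router C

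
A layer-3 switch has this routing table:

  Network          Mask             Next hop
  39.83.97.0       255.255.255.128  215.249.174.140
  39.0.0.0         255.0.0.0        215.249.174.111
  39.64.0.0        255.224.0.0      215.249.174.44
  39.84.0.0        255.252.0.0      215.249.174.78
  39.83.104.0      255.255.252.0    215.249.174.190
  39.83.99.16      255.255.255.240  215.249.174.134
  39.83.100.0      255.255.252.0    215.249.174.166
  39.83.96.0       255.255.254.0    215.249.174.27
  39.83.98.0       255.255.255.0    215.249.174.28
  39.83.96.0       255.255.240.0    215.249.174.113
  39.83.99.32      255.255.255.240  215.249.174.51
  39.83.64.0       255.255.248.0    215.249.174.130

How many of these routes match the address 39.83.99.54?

3

Prefixes containing 39.83.99.54:
  39.0.0.0/8 (39.0.0.0 - 39.255.255.255)
  39.64.0.0/11 (39.64.0.0 - 39.95.255.255)
  39.83.96.0/20 (39.83.96.0 - 39.83.111.255)
Total matching entries: 3.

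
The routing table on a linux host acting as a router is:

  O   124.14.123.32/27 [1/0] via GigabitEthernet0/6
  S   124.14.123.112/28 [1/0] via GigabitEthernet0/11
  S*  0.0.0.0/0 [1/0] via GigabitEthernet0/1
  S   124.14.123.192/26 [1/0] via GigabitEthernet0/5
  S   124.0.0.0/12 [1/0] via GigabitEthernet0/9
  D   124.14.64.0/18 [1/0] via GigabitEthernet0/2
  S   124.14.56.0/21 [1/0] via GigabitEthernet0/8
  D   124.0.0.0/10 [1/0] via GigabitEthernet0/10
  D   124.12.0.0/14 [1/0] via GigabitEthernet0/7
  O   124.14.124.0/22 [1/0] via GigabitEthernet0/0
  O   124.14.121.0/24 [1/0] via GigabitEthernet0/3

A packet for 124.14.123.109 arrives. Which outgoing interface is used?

GigabitEthernet0/2

Routes whose prefix contains 124.14.123.109:
  0.0.0.0/0 (default, matches everything) -> GigabitEthernet0/1
  124.0.0.0/10 (124.0.0.0 - 124.63.255.255) -> GigabitEthernet0/10
  124.0.0.0/12 (124.0.0.0 - 124.15.255.255) -> GigabitEthernet0/9
  124.12.0.0/14 (124.12.0.0 - 124.15.255.255) -> GigabitEthernet0/7
  124.14.64.0/18 (124.14.64.0 - 124.14.127.255) -> GigabitEthernet0/2
More-specific entries that do NOT match:
  124.14.123.112/28 (124.14.123.112 - 124.14.123.127) does not contain 124.14.123.109
  124.14.123.32/27 (124.14.123.32 - 124.14.123.63) does not contain 124.14.123.109
  124.14.123.192/26 (124.14.123.192 - 124.14.123.255) does not contain 124.14.123.109
  124.14.121.0/24 (124.14.121.0 - 124.14.121.255) does not contain 124.14.123.109
  124.14.124.0/22 (124.14.124.0 - 124.14.127.255) does not contain 124.14.123.109
  124.14.56.0/21 (124.14.56.0 - 124.14.63.255) does not contain 124.14.123.109
Longest matching prefix is /18 -> interface GigabitEthernet0/2.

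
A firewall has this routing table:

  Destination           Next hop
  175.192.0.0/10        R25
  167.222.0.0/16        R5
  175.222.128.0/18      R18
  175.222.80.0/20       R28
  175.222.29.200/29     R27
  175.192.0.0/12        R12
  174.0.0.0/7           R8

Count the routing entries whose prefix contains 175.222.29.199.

Prefixes containing 175.222.29.199:
  174.0.0.0/7 (174.0.0.0 - 175.255.255.255)
  175.192.0.0/10 (175.192.0.0 - 175.255.255.255)
Total matching entries: 2.

2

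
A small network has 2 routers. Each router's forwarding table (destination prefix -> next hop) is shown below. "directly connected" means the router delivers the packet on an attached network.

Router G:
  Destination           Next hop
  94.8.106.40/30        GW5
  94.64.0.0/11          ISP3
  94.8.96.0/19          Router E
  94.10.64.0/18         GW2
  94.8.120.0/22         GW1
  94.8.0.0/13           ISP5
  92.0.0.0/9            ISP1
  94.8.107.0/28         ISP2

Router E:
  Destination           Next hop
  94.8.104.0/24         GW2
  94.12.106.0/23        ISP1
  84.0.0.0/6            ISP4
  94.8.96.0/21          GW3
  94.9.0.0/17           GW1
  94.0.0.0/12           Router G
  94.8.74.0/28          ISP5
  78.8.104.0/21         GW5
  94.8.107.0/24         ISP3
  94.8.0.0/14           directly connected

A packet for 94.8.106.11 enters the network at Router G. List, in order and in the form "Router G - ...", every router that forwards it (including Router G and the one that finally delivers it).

Router G - Router E

At Router G: longest match for 94.8.106.11 is 94.8.96.0/19 -> Router E
At Router E: longest match for 94.8.106.11 is 94.8.0.0/14 -> directly connected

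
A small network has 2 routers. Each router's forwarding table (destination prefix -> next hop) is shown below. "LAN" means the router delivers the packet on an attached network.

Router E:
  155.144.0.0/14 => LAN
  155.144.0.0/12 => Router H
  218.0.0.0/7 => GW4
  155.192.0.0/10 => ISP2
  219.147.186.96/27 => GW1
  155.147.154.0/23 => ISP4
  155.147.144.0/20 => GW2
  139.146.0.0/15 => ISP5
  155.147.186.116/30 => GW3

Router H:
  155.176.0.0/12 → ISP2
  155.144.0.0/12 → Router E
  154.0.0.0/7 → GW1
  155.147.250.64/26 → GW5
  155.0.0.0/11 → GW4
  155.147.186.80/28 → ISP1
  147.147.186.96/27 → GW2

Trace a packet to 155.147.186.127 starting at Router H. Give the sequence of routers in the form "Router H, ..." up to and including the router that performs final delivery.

Router H, Router E

At Router H: longest match for 155.147.186.127 is 155.144.0.0/12 -> Router E
At Router E: longest match for 155.147.186.127 is 155.144.0.0/14 -> LAN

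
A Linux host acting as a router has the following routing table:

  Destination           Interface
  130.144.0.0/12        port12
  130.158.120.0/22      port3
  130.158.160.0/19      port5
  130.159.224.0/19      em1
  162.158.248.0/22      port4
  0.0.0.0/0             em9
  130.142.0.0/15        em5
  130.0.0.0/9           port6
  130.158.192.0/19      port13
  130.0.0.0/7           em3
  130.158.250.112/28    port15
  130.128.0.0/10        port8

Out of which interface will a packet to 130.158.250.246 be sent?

port12

Routes whose prefix contains 130.158.250.246:
  0.0.0.0/0 (default, matches everything) -> em9
  130.0.0.0/7 (130.0.0.0 - 131.255.255.255) -> em3
  130.128.0.0/10 (130.128.0.0 - 130.191.255.255) -> port8
  130.144.0.0/12 (130.144.0.0 - 130.159.255.255) -> port12
More-specific entries that do NOT match:
  130.158.250.112/28 (130.158.250.112 - 130.158.250.127) does not contain 130.158.250.246
  130.158.120.0/22 (130.158.120.0 - 130.158.123.255) does not contain 130.158.250.246
  162.158.248.0/22 (162.158.248.0 - 162.158.251.255) does not contain 130.158.250.246
  130.158.160.0/19 (130.158.160.0 - 130.158.191.255) does not contain 130.158.250.246
  130.159.224.0/19 (130.159.224.0 - 130.159.255.255) does not contain 130.158.250.246
  130.158.192.0/19 (130.158.192.0 - 130.158.223.255) does not contain 130.158.250.246
  130.142.0.0/15 (130.142.0.0 - 130.143.255.255) does not contain 130.158.250.246
Longest matching prefix is /12 -> interface port12.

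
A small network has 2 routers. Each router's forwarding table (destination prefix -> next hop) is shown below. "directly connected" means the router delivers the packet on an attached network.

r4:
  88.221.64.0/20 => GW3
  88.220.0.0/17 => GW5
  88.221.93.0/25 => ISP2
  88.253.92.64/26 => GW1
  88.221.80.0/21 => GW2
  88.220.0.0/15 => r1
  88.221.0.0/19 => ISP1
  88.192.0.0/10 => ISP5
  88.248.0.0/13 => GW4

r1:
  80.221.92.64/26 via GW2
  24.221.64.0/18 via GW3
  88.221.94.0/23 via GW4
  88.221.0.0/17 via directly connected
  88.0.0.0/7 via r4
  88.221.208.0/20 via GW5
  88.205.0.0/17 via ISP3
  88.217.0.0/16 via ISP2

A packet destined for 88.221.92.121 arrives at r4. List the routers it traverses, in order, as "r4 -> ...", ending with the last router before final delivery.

r4 -> r1

At r4: longest match for 88.221.92.121 is 88.220.0.0/15 -> r1
At r1: longest match for 88.221.92.121 is 88.221.0.0/17 -> directly connected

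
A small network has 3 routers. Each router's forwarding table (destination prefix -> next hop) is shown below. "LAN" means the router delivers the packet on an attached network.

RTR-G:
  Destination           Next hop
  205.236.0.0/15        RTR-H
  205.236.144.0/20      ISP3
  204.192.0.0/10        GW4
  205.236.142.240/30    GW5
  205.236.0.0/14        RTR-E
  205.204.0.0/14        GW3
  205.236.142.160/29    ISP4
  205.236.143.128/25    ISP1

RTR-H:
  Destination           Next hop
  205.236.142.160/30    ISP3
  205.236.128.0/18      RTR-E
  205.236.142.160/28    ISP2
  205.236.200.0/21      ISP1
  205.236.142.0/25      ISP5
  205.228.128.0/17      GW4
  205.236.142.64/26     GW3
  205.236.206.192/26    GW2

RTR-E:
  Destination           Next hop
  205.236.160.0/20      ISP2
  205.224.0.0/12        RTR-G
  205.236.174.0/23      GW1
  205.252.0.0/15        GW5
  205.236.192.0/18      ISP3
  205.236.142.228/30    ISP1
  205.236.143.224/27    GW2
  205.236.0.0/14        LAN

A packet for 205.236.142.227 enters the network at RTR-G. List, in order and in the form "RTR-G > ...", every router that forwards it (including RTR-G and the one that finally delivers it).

RTR-G > RTR-H > RTR-E

At RTR-G: longest match for 205.236.142.227 is 205.236.0.0/15 -> RTR-H
At RTR-H: longest match for 205.236.142.227 is 205.236.128.0/18 -> RTR-E
At RTR-E: longest match for 205.236.142.227 is 205.236.0.0/14 -> LAN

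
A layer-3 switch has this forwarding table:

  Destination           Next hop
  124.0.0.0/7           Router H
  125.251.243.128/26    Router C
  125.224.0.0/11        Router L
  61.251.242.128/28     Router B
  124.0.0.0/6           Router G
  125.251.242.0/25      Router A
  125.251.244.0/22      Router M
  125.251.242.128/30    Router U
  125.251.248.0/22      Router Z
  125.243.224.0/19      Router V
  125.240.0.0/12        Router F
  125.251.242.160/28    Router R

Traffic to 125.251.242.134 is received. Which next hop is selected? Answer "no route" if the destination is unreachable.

Router F

Routes whose prefix contains 125.251.242.134:
  124.0.0.0/6 (124.0.0.0 - 127.255.255.255) -> Router G
  124.0.0.0/7 (124.0.0.0 - 125.255.255.255) -> Router H
  125.224.0.0/11 (125.224.0.0 - 125.255.255.255) -> Router L
  125.240.0.0/12 (125.240.0.0 - 125.255.255.255) -> Router F
More-specific entries that do NOT match:
  125.251.242.128/30 (125.251.242.128 - 125.251.242.131) does not contain 125.251.242.134
  61.251.242.128/28 (61.251.242.128 - 61.251.242.143) does not contain 125.251.242.134
  125.251.242.160/28 (125.251.242.160 - 125.251.242.175) does not contain 125.251.242.134
  125.251.243.128/26 (125.251.243.128 - 125.251.243.191) does not contain 125.251.242.134
  125.251.242.0/25 (125.251.242.0 - 125.251.242.127) does not contain 125.251.242.134
  125.251.244.0/22 (125.251.244.0 - 125.251.247.255) does not contain 125.251.242.134
  125.251.248.0/22 (125.251.248.0 - 125.251.251.255) does not contain 125.251.242.134
  125.243.224.0/19 (125.243.224.0 - 125.243.255.255) does not contain 125.251.242.134
Longest matching prefix is /12 -> next hop Router F.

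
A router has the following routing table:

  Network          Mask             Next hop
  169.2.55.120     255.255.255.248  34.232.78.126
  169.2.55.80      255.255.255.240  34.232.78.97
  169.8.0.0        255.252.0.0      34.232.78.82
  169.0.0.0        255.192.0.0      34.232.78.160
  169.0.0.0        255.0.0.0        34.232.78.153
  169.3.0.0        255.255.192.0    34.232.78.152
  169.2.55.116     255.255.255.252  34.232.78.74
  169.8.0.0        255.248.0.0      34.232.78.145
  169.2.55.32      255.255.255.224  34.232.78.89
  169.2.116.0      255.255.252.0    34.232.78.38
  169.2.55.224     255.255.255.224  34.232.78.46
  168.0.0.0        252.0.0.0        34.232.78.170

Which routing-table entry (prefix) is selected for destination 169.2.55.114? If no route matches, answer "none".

169.0.0.0/10

Entries matching 169.2.55.114:
  168.0.0.0/6 (168.0.0.0 - 171.255.255.255)
  169.0.0.0/8 (169.0.0.0 - 169.255.255.255)
  169.0.0.0/10 (169.0.0.0 - 169.63.255.255)
Most specific is 169.0.0.0/10.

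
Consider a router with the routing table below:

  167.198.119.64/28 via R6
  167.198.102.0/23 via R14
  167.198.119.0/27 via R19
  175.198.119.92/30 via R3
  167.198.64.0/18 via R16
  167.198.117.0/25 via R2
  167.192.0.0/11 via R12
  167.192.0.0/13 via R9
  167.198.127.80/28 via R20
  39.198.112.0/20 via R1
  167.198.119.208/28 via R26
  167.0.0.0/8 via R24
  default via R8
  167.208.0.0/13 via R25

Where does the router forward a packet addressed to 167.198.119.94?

R16

Routes whose prefix contains 167.198.119.94:
  0.0.0.0/0 (default, matches everything) -> R8
  167.0.0.0/8 (167.0.0.0 - 167.255.255.255) -> R24
  167.192.0.0/11 (167.192.0.0 - 167.223.255.255) -> R12
  167.192.0.0/13 (167.192.0.0 - 167.199.255.255) -> R9
  167.198.64.0/18 (167.198.64.0 - 167.198.127.255) -> R16
More-specific entries that do NOT match:
  175.198.119.92/30 (175.198.119.92 - 175.198.119.95) does not contain 167.198.119.94
  167.198.119.64/28 (167.198.119.64 - 167.198.119.79) does not contain 167.198.119.94
  167.198.127.80/28 (167.198.127.80 - 167.198.127.95) does not contain 167.198.119.94
  167.198.119.208/28 (167.198.119.208 - 167.198.119.223) does not contain 167.198.119.94
  167.198.119.0/27 (167.198.119.0 - 167.198.119.31) does not contain 167.198.119.94
  167.198.117.0/25 (167.198.117.0 - 167.198.117.127) does not contain 167.198.119.94
  167.198.102.0/23 (167.198.102.0 - 167.198.103.255) does not contain 167.198.119.94
  39.198.112.0/20 (39.198.112.0 - 39.198.127.255) does not contain 167.198.119.94
Longest matching prefix is /18 -> next hop R16.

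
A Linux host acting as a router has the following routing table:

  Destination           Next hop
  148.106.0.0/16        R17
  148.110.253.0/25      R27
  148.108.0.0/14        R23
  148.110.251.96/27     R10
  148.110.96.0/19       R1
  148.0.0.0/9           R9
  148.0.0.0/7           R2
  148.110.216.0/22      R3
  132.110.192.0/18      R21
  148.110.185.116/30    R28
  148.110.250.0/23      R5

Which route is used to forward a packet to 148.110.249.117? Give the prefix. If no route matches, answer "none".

Entries matching 148.110.249.117:
  148.0.0.0/7 (148.0.0.0 - 149.255.255.255)
  148.0.0.0/9 (148.0.0.0 - 148.127.255.255)
  148.108.0.0/14 (148.108.0.0 - 148.111.255.255)
Most specific is 148.108.0.0/14.

148.108.0.0/14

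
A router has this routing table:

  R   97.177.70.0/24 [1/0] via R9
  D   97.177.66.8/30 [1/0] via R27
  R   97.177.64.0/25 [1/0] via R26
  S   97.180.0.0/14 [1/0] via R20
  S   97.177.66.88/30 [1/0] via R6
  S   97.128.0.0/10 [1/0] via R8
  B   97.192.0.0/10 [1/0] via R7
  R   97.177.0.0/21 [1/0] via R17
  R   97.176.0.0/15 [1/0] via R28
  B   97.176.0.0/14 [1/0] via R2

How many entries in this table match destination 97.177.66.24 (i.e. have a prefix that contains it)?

Prefixes containing 97.177.66.24:
  97.128.0.0/10 (97.128.0.0 - 97.191.255.255)
  97.176.0.0/14 (97.176.0.0 - 97.179.255.255)
  97.176.0.0/15 (97.176.0.0 - 97.177.255.255)
Total matching entries: 3.

3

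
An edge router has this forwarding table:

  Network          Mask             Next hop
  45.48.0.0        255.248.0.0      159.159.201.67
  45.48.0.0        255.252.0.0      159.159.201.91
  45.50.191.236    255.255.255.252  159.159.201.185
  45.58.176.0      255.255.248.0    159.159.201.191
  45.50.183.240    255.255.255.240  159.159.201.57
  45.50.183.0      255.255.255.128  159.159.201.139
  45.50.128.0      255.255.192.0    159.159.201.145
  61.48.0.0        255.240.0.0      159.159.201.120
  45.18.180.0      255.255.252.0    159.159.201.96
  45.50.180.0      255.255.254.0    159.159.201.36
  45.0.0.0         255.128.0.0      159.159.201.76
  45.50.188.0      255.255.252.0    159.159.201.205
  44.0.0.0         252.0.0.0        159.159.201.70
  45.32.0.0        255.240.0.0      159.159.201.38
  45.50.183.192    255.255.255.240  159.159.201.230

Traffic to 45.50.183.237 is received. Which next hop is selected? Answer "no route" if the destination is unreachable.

159.159.201.145

Routes whose prefix contains 45.50.183.237:
  44.0.0.0/6 (44.0.0.0 - 47.255.255.255) -> 159.159.201.70
  45.0.0.0/9 (45.0.0.0 - 45.127.255.255) -> 159.159.201.76
  45.48.0.0/13 (45.48.0.0 - 45.55.255.255) -> 159.159.201.67
  45.48.0.0/14 (45.48.0.0 - 45.51.255.255) -> 159.159.201.91
  45.50.128.0/18 (45.50.128.0 - 45.50.191.255) -> 159.159.201.145
More-specific entries that do NOT match:
  45.50.191.236/30 (45.50.191.236 - 45.50.191.239) does not contain 45.50.183.237
  45.50.183.240/28 (45.50.183.240 - 45.50.183.255) does not contain 45.50.183.237
  45.50.183.192/28 (45.50.183.192 - 45.50.183.207) does not contain 45.50.183.237
  45.50.183.0/25 (45.50.183.0 - 45.50.183.127) does not contain 45.50.183.237
  45.50.180.0/23 (45.50.180.0 - 45.50.181.255) does not contain 45.50.183.237
  45.18.180.0/22 (45.18.180.0 - 45.18.183.255) does not contain 45.50.183.237
  45.50.188.0/22 (45.50.188.0 - 45.50.191.255) does not contain 45.50.183.237
  45.58.176.0/21 (45.58.176.0 - 45.58.183.255) does not contain 45.50.183.237
Longest matching prefix is /18 -> next hop 159.159.201.145.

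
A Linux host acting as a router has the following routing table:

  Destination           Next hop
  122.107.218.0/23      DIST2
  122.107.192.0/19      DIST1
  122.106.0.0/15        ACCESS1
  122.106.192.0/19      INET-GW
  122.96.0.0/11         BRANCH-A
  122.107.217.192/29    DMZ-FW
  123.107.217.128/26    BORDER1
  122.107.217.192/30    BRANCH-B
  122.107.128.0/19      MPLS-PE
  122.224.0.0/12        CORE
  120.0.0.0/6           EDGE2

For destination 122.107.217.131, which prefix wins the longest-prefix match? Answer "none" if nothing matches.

122.107.192.0/19

Entries matching 122.107.217.131:
  120.0.0.0/6 (120.0.0.0 - 123.255.255.255)
  122.96.0.0/11 (122.96.0.0 - 122.127.255.255)
  122.106.0.0/15 (122.106.0.0 - 122.107.255.255)
  122.107.192.0/19 (122.107.192.0 - 122.107.223.255)
Most specific is 122.107.192.0/19.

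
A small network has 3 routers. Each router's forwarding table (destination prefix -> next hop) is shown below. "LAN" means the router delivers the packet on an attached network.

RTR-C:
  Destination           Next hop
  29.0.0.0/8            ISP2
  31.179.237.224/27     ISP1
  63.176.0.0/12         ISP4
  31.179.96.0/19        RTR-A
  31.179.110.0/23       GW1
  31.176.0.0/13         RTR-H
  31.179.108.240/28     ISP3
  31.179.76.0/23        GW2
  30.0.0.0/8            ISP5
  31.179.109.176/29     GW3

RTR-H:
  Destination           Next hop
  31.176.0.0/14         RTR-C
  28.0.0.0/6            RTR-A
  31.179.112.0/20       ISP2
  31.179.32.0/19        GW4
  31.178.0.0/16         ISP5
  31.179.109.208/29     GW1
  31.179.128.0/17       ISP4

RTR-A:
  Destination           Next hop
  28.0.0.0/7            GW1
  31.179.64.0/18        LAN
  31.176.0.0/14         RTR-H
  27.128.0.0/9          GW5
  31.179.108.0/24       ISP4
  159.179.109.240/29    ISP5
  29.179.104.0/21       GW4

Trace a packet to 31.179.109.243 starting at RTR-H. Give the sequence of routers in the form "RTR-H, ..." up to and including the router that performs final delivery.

At RTR-H: longest match for 31.179.109.243 is 31.176.0.0/14 -> RTR-C
At RTR-C: longest match for 31.179.109.243 is 31.179.96.0/19 -> RTR-A
At RTR-A: longest match for 31.179.109.243 is 31.179.64.0/18 -> LAN

RTR-H, RTR-C, RTR-A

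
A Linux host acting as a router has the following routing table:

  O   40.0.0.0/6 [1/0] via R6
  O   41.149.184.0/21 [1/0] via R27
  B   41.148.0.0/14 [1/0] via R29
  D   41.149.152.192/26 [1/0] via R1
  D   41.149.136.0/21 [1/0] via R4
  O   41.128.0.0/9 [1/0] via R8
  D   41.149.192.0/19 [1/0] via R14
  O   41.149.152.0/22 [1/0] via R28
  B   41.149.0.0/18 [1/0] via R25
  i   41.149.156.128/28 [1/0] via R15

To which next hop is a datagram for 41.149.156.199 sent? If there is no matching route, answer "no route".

R29

Routes whose prefix contains 41.149.156.199:
  40.0.0.0/6 (40.0.0.0 - 43.255.255.255) -> R6
  41.128.0.0/9 (41.128.0.0 - 41.255.255.255) -> R8
  41.148.0.0/14 (41.148.0.0 - 41.151.255.255) -> R29
More-specific entries that do NOT match:
  41.149.156.128/28 (41.149.156.128 - 41.149.156.143) does not contain 41.149.156.199
  41.149.152.192/26 (41.149.152.192 - 41.149.152.255) does not contain 41.149.156.199
  41.149.152.0/22 (41.149.152.0 - 41.149.155.255) does not contain 41.149.156.199
  41.149.184.0/21 (41.149.184.0 - 41.149.191.255) does not contain 41.149.156.199
  41.149.136.0/21 (41.149.136.0 - 41.149.143.255) does not contain 41.149.156.199
  41.149.192.0/19 (41.149.192.0 - 41.149.223.255) does not contain 41.149.156.199
  41.149.0.0/18 (41.149.0.0 - 41.149.63.255) does not contain 41.149.156.199
Longest matching prefix is /14 -> next hop R29.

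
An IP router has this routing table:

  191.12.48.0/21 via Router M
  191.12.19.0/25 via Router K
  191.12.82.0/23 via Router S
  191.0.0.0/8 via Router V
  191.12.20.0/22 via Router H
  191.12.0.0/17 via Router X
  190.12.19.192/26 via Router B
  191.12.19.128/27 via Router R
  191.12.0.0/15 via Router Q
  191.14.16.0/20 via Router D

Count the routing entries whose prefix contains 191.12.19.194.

3

Prefixes containing 191.12.19.194:
  191.0.0.0/8 (191.0.0.0 - 191.255.255.255)
  191.12.0.0/15 (191.12.0.0 - 191.13.255.255)
  191.12.0.0/17 (191.12.0.0 - 191.12.127.255)
Total matching entries: 3.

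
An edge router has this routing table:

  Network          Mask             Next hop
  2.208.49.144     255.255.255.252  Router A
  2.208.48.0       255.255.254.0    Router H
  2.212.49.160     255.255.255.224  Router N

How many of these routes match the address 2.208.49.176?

Prefixes containing 2.208.49.176:
  2.208.48.0/23 (2.208.48.0 - 2.208.49.255)
Total matching entries: 1.

1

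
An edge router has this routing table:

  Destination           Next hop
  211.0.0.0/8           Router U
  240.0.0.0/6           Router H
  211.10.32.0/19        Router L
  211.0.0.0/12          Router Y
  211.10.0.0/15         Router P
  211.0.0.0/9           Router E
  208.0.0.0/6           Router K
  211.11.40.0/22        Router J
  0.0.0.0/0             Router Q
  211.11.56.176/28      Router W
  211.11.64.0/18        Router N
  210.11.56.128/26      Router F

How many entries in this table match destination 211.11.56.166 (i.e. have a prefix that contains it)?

6

Prefixes containing 211.11.56.166:
  0.0.0.0/0 (default, matches everything)
  208.0.0.0/6 (208.0.0.0 - 211.255.255.255)
  211.0.0.0/8 (211.0.0.0 - 211.255.255.255)
  211.0.0.0/9 (211.0.0.0 - 211.127.255.255)
  211.0.0.0/12 (211.0.0.0 - 211.15.255.255)
  211.10.0.0/15 (211.10.0.0 - 211.11.255.255)
Total matching entries: 6.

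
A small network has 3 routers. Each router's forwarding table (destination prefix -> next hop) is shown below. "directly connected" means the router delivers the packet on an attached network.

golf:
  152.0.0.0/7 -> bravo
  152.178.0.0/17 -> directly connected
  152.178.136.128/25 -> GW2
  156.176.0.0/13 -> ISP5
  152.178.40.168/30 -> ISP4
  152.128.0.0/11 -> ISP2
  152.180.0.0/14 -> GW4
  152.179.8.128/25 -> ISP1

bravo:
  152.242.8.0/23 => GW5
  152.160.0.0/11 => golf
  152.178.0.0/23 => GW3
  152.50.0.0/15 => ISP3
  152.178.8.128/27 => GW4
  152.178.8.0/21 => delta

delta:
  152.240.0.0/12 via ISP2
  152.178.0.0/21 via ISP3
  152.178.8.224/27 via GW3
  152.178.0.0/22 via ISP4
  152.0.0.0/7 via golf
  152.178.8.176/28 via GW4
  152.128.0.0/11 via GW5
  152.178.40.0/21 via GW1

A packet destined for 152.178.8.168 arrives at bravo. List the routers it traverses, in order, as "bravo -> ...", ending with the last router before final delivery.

bravo -> delta -> golf

At bravo: longest match for 152.178.8.168 is 152.178.8.0/21 -> delta
At delta: longest match for 152.178.8.168 is 152.0.0.0/7 -> golf
At golf: longest match for 152.178.8.168 is 152.178.0.0/17 -> directly connected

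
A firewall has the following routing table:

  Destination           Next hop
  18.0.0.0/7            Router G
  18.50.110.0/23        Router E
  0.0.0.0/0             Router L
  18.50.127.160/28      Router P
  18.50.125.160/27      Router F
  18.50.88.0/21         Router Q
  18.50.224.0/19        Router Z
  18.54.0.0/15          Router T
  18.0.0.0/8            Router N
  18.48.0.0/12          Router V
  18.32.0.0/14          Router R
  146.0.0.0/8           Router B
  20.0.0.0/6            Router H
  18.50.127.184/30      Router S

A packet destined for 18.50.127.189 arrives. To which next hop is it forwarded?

Routes whose prefix contains 18.50.127.189:
  0.0.0.0/0 (default, matches everything) -> Router L
  18.0.0.0/7 (18.0.0.0 - 19.255.255.255) -> Router G
  18.0.0.0/8 (18.0.0.0 - 18.255.255.255) -> Router N
  18.48.0.0/12 (18.48.0.0 - 18.63.255.255) -> Router V
More-specific entries that do NOT match:
  18.50.127.184/30 (18.50.127.184 - 18.50.127.187) does not contain 18.50.127.189
  18.50.127.160/28 (18.50.127.160 - 18.50.127.175) does not contain 18.50.127.189
  18.50.125.160/27 (18.50.125.160 - 18.50.125.191) does not contain 18.50.127.189
  18.50.110.0/23 (18.50.110.0 - 18.50.111.255) does not contain 18.50.127.189
  18.50.88.0/21 (18.50.88.0 - 18.50.95.255) does not contain 18.50.127.189
  18.50.224.0/19 (18.50.224.0 - 18.50.255.255) does not contain 18.50.127.189
  18.54.0.0/15 (18.54.0.0 - 18.55.255.255) does not contain 18.50.127.189
  18.32.0.0/14 (18.32.0.0 - 18.35.255.255) does not contain 18.50.127.189
Longest matching prefix is /12 -> next hop Router V.

Router V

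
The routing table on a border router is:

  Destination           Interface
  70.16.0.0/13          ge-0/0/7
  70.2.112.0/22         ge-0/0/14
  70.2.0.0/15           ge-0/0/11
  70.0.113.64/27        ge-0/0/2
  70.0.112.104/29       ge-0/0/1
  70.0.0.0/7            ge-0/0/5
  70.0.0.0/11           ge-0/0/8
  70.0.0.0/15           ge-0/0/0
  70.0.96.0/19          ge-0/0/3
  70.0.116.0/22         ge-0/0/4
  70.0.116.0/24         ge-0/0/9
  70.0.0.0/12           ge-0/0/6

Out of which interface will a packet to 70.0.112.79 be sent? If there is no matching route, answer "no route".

Routes whose prefix contains 70.0.112.79:
  70.0.0.0/7 (70.0.0.0 - 71.255.255.255) -> ge-0/0/5
  70.0.0.0/11 (70.0.0.0 - 70.31.255.255) -> ge-0/0/8
  70.0.0.0/12 (70.0.0.0 - 70.15.255.255) -> ge-0/0/6
  70.0.0.0/15 (70.0.0.0 - 70.1.255.255) -> ge-0/0/0
  70.0.96.0/19 (70.0.96.0 - 70.0.127.255) -> ge-0/0/3
More-specific entries that do NOT match:
  70.0.112.104/29 (70.0.112.104 - 70.0.112.111) does not contain 70.0.112.79
  70.0.113.64/27 (70.0.113.64 - 70.0.113.95) does not contain 70.0.112.79
  70.0.116.0/24 (70.0.116.0 - 70.0.116.255) does not contain 70.0.112.79
  70.2.112.0/22 (70.2.112.0 - 70.2.115.255) does not contain 70.0.112.79
  70.0.116.0/22 (70.0.116.0 - 70.0.119.255) does not contain 70.0.112.79
Longest matching prefix is /19 -> interface ge-0/0/3.

ge-0/0/3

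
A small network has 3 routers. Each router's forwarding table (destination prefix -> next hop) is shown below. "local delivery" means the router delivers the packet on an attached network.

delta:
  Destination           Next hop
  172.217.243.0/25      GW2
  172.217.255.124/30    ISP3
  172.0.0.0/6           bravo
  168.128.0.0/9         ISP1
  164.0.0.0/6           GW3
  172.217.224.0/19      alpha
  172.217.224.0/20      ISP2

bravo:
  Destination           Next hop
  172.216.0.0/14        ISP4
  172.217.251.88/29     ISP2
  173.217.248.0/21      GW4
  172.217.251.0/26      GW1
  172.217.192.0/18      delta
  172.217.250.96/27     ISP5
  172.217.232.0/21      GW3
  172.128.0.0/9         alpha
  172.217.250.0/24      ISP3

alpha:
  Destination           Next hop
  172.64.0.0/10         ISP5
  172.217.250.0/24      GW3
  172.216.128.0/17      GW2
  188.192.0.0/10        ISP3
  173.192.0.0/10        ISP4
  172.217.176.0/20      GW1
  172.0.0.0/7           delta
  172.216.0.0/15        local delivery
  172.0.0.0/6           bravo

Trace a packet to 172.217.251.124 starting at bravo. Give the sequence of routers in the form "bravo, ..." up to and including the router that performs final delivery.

bravo, delta, alpha

At bravo: longest match for 172.217.251.124 is 172.217.192.0/18 -> delta
At delta: longest match for 172.217.251.124 is 172.217.224.0/19 -> alpha
At alpha: longest match for 172.217.251.124 is 172.216.0.0/15 -> local delivery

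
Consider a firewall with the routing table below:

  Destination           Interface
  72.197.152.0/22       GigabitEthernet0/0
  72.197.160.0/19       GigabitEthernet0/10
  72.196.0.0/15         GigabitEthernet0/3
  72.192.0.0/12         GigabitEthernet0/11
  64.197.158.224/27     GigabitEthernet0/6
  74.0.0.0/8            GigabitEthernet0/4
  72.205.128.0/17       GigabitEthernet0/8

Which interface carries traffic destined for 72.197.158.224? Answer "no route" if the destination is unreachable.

GigabitEthernet0/3

Routes whose prefix contains 72.197.158.224:
  72.192.0.0/12 (72.192.0.0 - 72.207.255.255) -> GigabitEthernet0/11
  72.196.0.0/15 (72.196.0.0 - 72.197.255.255) -> GigabitEthernet0/3
More-specific entries that do NOT match:
  64.197.158.224/27 (64.197.158.224 - 64.197.158.255) does not contain 72.197.158.224
  72.197.152.0/22 (72.197.152.0 - 72.197.155.255) does not contain 72.197.158.224
  72.197.160.0/19 (72.197.160.0 - 72.197.191.255) does not contain 72.197.158.224
  72.205.128.0/17 (72.205.128.0 - 72.205.255.255) does not contain 72.197.158.224
Longest matching prefix is /15 -> interface GigabitEthernet0/3.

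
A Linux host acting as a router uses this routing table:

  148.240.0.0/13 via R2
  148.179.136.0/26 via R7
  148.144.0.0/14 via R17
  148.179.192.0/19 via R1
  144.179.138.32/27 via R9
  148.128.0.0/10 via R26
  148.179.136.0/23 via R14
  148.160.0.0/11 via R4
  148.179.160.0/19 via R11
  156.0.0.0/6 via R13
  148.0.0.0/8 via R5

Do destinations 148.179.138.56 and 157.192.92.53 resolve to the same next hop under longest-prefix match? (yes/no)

148.179.138.56: longest match 148.160.0.0/11 -> R4
157.192.92.53: longest match 156.0.0.0/6 -> R13

no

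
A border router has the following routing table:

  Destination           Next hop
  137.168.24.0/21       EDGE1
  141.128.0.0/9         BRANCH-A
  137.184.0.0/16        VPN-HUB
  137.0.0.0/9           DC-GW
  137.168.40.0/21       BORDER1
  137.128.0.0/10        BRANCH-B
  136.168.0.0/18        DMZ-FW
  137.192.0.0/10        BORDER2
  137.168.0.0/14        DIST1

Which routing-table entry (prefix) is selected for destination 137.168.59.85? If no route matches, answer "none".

137.168.0.0/14

Entries matching 137.168.59.85:
  137.128.0.0/10 (137.128.0.0 - 137.191.255.255)
  137.168.0.0/14 (137.168.0.0 - 137.171.255.255)
Most specific is 137.168.0.0/14.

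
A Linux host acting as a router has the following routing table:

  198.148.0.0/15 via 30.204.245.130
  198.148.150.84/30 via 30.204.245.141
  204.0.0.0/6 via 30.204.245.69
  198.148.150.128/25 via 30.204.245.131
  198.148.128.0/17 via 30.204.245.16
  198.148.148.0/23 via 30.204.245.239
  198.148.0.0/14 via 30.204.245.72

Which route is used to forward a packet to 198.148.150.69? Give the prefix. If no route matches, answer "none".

198.148.128.0/17

Entries matching 198.148.150.69:
  198.148.0.0/14 (198.148.0.0 - 198.151.255.255)
  198.148.0.0/15 (198.148.0.0 - 198.149.255.255)
  198.148.128.0/17 (198.148.128.0 - 198.148.255.255)
Most specific is 198.148.128.0/17.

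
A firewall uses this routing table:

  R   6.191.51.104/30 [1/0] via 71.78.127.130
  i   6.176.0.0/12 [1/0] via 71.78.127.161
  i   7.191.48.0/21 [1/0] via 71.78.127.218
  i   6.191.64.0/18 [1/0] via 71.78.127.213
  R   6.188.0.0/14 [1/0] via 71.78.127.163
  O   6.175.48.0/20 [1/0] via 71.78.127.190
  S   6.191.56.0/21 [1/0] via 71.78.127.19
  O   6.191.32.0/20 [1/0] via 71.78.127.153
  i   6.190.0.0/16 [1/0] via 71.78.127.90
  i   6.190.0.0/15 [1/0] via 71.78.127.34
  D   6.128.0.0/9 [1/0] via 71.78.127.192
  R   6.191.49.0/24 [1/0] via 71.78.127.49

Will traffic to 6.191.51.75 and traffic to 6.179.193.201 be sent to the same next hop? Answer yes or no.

6.191.51.75: longest match 6.190.0.0/15 -> 71.78.127.34
6.179.193.201: longest match 6.176.0.0/12 -> 71.78.127.161

no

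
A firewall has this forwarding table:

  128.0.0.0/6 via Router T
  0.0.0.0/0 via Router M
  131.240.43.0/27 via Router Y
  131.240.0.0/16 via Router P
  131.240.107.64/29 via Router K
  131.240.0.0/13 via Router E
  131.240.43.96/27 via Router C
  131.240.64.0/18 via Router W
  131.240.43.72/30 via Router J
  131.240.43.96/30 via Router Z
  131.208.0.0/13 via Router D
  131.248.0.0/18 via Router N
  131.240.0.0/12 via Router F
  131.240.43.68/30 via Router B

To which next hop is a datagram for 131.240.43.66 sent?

Routes whose prefix contains 131.240.43.66:
  0.0.0.0/0 (default, matches everything) -> Router M
  128.0.0.0/6 (128.0.0.0 - 131.255.255.255) -> Router T
  131.240.0.0/12 (131.240.0.0 - 131.255.255.255) -> Router F
  131.240.0.0/13 (131.240.0.0 - 131.247.255.255) -> Router E
  131.240.0.0/16 (131.240.0.0 - 131.240.255.255) -> Router P
More-specific entries that do NOT match:
  131.240.43.72/30 (131.240.43.72 - 131.240.43.75) does not contain 131.240.43.66
  131.240.43.96/30 (131.240.43.96 - 131.240.43.99) does not contain 131.240.43.66
  131.240.43.68/30 (131.240.43.68 - 131.240.43.71) does not contain 131.240.43.66
  131.240.107.64/29 (131.240.107.64 - 131.240.107.71) does not contain 131.240.43.66
  131.240.43.0/27 (131.240.43.0 - 131.240.43.31) does not contain 131.240.43.66
  131.240.43.96/27 (131.240.43.96 - 131.240.43.127) does not contain 131.240.43.66
  131.240.64.0/18 (131.240.64.0 - 131.240.127.255) does not contain 131.240.43.66
  131.248.0.0/18 (131.248.0.0 - 131.248.63.255) does not contain 131.240.43.66
Longest matching prefix is /16 -> next hop Router P.

Router P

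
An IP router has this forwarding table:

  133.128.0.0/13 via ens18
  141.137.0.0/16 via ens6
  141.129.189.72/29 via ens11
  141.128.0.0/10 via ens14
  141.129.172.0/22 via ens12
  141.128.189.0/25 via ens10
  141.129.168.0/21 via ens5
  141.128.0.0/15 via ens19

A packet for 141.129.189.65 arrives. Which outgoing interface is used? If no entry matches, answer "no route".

ens19

Routes whose prefix contains 141.129.189.65:
  141.128.0.0/10 (141.128.0.0 - 141.191.255.255) -> ens14
  141.128.0.0/15 (141.128.0.0 - 141.129.255.255) -> ens19
More-specific entries that do NOT match:
  141.129.189.72/29 (141.129.189.72 - 141.129.189.79) does not contain 141.129.189.65
  141.128.189.0/25 (141.128.189.0 - 141.128.189.127) does not contain 141.129.189.65
  141.129.172.0/22 (141.129.172.0 - 141.129.175.255) does not contain 141.129.189.65
  141.129.168.0/21 (141.129.168.0 - 141.129.175.255) does not contain 141.129.189.65
  141.137.0.0/16 (141.137.0.0 - 141.137.255.255) does not contain 141.129.189.65
Longest matching prefix is /15 -> interface ens19.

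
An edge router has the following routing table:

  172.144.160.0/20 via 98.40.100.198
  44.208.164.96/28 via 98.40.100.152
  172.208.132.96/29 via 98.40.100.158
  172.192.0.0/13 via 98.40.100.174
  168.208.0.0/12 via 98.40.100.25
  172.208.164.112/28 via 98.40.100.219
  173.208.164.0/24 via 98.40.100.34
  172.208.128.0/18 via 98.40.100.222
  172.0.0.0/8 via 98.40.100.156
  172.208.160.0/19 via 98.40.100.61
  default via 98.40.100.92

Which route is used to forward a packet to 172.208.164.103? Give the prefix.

Entries matching 172.208.164.103:
  0.0.0.0/0 (default, matches everything)
  172.0.0.0/8 (172.0.0.0 - 172.255.255.255)
  172.208.128.0/18 (172.208.128.0 - 172.208.191.255)
  172.208.160.0/19 (172.208.160.0 - 172.208.191.255)
Most specific is 172.208.160.0/19.

172.208.160.0/19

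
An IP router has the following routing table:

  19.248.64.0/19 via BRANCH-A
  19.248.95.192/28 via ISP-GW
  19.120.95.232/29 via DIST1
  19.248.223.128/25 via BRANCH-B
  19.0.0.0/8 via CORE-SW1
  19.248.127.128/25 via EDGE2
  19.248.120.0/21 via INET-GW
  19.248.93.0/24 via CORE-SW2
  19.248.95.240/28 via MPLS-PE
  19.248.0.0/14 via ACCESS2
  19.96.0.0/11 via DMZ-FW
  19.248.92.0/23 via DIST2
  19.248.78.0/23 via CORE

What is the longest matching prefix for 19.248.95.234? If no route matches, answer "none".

19.248.64.0/19

Entries matching 19.248.95.234:
  19.0.0.0/8 (19.0.0.0 - 19.255.255.255)
  19.248.0.0/14 (19.248.0.0 - 19.251.255.255)
  19.248.64.0/19 (19.248.64.0 - 19.248.95.255)
Most specific is 19.248.64.0/19.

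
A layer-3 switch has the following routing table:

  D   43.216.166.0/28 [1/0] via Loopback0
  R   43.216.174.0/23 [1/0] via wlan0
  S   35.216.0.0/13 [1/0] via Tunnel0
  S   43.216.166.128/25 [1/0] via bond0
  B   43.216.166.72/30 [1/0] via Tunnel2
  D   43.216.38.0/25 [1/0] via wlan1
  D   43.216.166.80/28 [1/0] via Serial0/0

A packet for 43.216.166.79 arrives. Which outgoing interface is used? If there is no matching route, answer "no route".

no route

No entry's prefix contains 43.216.166.79; there is no default route.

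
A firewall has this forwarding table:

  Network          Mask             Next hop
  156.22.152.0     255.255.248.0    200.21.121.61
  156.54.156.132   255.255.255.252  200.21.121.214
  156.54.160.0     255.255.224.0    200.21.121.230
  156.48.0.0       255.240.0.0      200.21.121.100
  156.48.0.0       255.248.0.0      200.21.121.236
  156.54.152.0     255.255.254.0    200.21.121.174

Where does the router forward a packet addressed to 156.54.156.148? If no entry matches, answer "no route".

Routes whose prefix contains 156.54.156.148:
  156.48.0.0/12 (156.48.0.0 - 156.63.255.255) -> 200.21.121.100
  156.48.0.0/13 (156.48.0.0 - 156.55.255.255) -> 200.21.121.236
More-specific entries that do NOT match:
  156.54.156.132/30 (156.54.156.132 - 156.54.156.135) does not contain 156.54.156.148
  156.54.152.0/23 (156.54.152.0 - 156.54.153.255) does not contain 156.54.156.148
  156.22.152.0/21 (156.22.152.0 - 156.22.159.255) does not contain 156.54.156.148
  156.54.160.0/19 (156.54.160.0 - 156.54.191.255) does not contain 156.54.156.148
Longest matching prefix is /13 -> next hop 200.21.121.236.

200.21.121.236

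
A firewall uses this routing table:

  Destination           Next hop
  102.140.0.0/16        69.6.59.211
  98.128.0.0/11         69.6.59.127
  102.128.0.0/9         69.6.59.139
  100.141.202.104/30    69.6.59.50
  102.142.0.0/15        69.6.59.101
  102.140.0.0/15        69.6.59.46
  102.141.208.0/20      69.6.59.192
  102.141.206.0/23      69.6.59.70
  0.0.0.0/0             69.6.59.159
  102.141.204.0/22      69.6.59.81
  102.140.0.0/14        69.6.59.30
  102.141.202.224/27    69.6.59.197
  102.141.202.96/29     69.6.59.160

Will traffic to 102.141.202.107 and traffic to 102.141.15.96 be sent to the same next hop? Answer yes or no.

102.141.202.107: longest match 102.140.0.0/15 -> 69.6.59.46
102.141.15.96: longest match 102.140.0.0/15 -> 69.6.59.46

yes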